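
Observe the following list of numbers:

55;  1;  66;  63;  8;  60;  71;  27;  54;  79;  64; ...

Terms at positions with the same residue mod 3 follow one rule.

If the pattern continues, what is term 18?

36

Split by position mod 3 into 3 tracks.
Track A: 55, 63, 71, 79 (arithmetic, step +8).
Track B: 1, 8, 27, 64 (perfect cubes starting at 1³).
Track C: 66, 60, 54 (arithmetic, step −6).
The 18th slot belongs to track C; its 6th term is 36.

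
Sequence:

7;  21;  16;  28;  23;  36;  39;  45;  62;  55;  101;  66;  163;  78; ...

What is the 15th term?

264

The terms cycle through 2 interleaved subsequences.
Track A is 7, 16, 23, 39, 62, 101, 163, which is each term equals the sum of the previous two.
Track B is 21, 28, 36, 45, 55, 66, 78, which is the triangular numbers T_6, T_7, ….
Position 15 falls in track A as its term 8, giving 264.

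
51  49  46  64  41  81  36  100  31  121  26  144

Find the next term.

Positions 1, 3, 5, … form one subsequence and positions 2, 4, 6, … form another.
Subsequence A: 51, 46, 41, 36, 31, 26 — arithmetic with common difference −5.
Subsequence B: 49, 64, 81, 100, 121, 144 — the squares 7², 8², 9², ….
Position 13 → subsequence A, term 7 = 21.

21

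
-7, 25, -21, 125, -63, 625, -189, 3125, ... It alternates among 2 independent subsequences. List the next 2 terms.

-567, 15625

Positions 1, 3, 5, … form one subsequence and positions 2, 4, 6, … form another.
Track A: -7, -21, -63, -189 (geometric with ratio 3).
Track B: 25, 125, 625, 3125 (successive powers of 5).
Term 9 comes from track A (its 5th entry): -567.
Term 10 comes from track B (its 5th entry): 15625.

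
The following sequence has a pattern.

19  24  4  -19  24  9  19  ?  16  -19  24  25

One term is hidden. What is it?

Split by position mod 3: positions 1, 4, 7, … form one track, and each other residue class forms its own.
Stream A is 19, -19, 19, -19, which is the oscillation 19·(−1)^(n+1).
Stream B is 24, 24, ?, 24, which is constant 24.
Stream C is 4, 9, 16, 25, which is consecutive squares n² from n = 2.
So the missing entry in stream B is 24.

24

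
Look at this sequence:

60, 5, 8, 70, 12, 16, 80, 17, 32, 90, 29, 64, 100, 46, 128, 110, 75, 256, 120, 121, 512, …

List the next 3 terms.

The terms cycle through 3 interleaved subsequences.
Track A: 60, 70, 80, 90, 100, 110, 120 (arithmetic with common difference +10).
Track B: 5, 12, 17, 29, 46, 75, 121 (a Fibonacci-like recurrence a_n = a_{n-1} + a_{n-2}).
Track C: 8, 16, 32, 64, 128, 256, 512 (geometric with ratio 2).
Position 22 → track A, term 8 = 130.
Position 23 → track B, term 8 = 196.
Position 24 → track C, term 8 = 1024.

130, 196, 1024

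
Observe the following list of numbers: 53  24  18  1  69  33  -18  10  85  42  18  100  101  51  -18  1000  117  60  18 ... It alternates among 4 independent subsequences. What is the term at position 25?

Read the sequence 4 terms at a time; column i is its own pattern.
Subsequence A: 53, 69, 85, 101, 117 (arithmetic with common difference +16).
Subsequence B: 24, 33, 42, 51, 60 (arithmetic with common difference +9).
Subsequence C: 18, -18, 18, -18, 18 (the oscillation 18·(−1)^(n+1)).
Subsequence D: 1, 10, 100, 1000 (multiplying by 10 each time).
Position 25 → subsequence A, term 7 = 149.

149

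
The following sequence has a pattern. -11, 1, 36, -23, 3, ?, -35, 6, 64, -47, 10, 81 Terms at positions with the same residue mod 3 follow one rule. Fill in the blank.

The terms cycle through 3 interleaved subsequences.
Stream A: -11, -23, -35, -47 — linear: a_n = 1 − 12·n.
Stream B: 1, 3, 6, 10 — the triangular numbers T_1, T_2, ….
Stream C: 36, ?, 64, 81 — the squares 6², 7², 8², ….
Filling stream C at index 2 by its rule yields 49.

49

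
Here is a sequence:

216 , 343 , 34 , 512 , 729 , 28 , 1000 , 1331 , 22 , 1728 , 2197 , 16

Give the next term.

2744

The slot pattern repeats as AAB (period 3), so there are 2 interleaved tracks.
Stream A: 216, 343, 512, 729, 1000, 1331, 1728, 2197. The cubes 6³, 7³, 8³, ….
Stream B: 34, 28, 22, 16. Linear: a_n = 40 − 6·n.
Position 13 → stream A, term 9 = 2744.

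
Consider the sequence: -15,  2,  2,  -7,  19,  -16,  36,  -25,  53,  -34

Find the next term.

Split by position mod 2 into 2 tracks.
Stream A: -15, 2, 19, 36, 53. Arithmetic, step +17.
Stream B: 2, -7, -16, -25, -34. Arithmetic, step −9.
Term 11 comes from stream A (its 6th entry): 70.

70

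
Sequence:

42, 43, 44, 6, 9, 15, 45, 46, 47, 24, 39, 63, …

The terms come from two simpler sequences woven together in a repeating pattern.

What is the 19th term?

Reading positions in blocks of 6 reveals the pattern AAABBB — 2 tracks woven together.
Track A: 42, 43, 44, 45, 46, 47 — arithmetic with common difference +1.
Track B: 6, 9, 15, 24, 39, 63 — each term equals the sum of the previous two.
Position 19 → track A, term 10 = 51.

51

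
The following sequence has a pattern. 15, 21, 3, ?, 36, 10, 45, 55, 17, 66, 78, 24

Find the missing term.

28

Positions follow the repeating pattern AAB; grouping by letter gives 2 tracks.
Track A: 15, 21, ?, 36, 45, 55, 66, 78. Triangular numbers starting at T_5.
Track B: 3, 10, 17, 24. Linear: a_n = -4 + 7·n.
Filling track A at index 3 by its rule yields 28.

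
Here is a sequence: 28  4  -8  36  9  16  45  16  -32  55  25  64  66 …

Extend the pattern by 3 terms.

Taking every 3rd term gives 3 separate tracks.
Track A: 28, 36, 45, 55, 66 (triangular numbers n(n+1)/2 for n = 7, 8, …).
Track B: 4, 9, 16, 25 (consecutive squares n² from n = 2).
Track C: -8, 16, -32, 64 (geometric with ratio -2).
Term 14 comes from track B (its 5th entry): 36.
The 15th slot belongs to track C; its 5th term is -128.
Position 16 → track A, term 6 = 78.

36, -128, 78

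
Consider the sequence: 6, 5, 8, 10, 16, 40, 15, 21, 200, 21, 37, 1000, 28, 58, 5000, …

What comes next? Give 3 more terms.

Taking every 3rd term gives 3 separate tracks.
Track A is 6, 10, 15, 21, 28, which is the triangular numbers T_3, T_4, ….
Track B is 5, 16, 21, 37, 58, which is each term equals the sum of the previous two.
Track C is 8, 40, 200, 1000, 5000, which is a geometric progression (common ratio 5).
The 16th slot belongs to track A; its 6th term is 36.
Position 17 → track B, term 6 = 95.
Position 18 falls in track C as its term 6, giving 25000.

36, 95, 25000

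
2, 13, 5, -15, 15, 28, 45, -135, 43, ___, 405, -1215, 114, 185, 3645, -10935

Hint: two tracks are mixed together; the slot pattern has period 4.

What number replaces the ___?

71

Positions follow the repeating pattern AABB; grouping by letter gives 2 tracks.
Track A: 2, 13, 15, 28, 43, ?, 114, 185. Fibonacci-style (each term is the sum of the two before it).
Track B: 5, -15, 45, -135, 405, -1215, 3645, -10935. Multiplying by -3 each time.
The gap is track A's term 6; the rule gives 71.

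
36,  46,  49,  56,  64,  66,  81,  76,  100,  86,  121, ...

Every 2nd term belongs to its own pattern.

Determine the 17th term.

196

The terms cycle through 2 interleaved subsequences.
Subsequence A: 36, 49, 64, 81, 100, 121 (perfect squares starting at 6²).
Subsequence B: 46, 56, 66, 76, 86 (adding 10 each time).
Term 17 comes from subsequence A (its 9th entry): 196.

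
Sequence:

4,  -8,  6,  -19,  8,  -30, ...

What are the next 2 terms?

10, -41

Taking every 2nd term gives 2 separate tracks.
Track A = 4, 6, 8: arithmetic with common difference +2.
Track B = -8, -19, -30: linear: a_n = 3 − 11·n.
Position 7 falls in track A as its term 4, giving 10.
Position 8 → track B, term 4 = -41.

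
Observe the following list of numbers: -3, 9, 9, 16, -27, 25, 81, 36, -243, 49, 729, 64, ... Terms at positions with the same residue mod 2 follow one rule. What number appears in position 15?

6561

Positions 1, 3, 5, … form one subsequence and positions 2, 4, 6, … form another.
Track A is -3, 9, -27, 81, -243, 729, which is geometric, ×-3 each step.
Track B is 9, 16, 25, 36, 49, 64, which is consecutive squares n² from n = 3.
Position 15 → track A, term 8 = 6561.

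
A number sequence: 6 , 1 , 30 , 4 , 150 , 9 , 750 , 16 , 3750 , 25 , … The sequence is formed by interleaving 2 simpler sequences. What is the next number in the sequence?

18750

Odd-indexed and even-indexed terms follow separate rules.
Subsequence A: 6, 30, 150, 750, 3750 (a geometric progression (common ratio 5)).
Subsequence B: 1, 4, 9, 16, 25 (the squares 1², 2², 3², …).
Position 11 → subsequence A, term 6 = 18750.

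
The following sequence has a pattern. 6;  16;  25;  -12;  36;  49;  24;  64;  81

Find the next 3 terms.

-48, 100, 121

Positions follow the repeating pattern ABB; grouping by letter gives 2 tracks.
Track A: 6, -12, 24 — a geometric progression (common ratio -2).
Track B: 16, 25, 36, 49, 64, 81 — consecutive squares n² from n = 4.
Position 10 → track A, term 4 = -48.
Term 11 comes from track B (its 7th entry): 100.
The 12th slot belongs to track B; its 8th term is 121.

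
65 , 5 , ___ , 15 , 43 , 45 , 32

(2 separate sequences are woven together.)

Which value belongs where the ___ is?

54

Taking every 2nd term gives 2 separate tracks.
Stream A: 65, ?, 43, 32 (arithmetic with common difference −11).
Stream B: 5, 15, 45 (multiplying by 3 each time).
Filling stream A at index 2 by its rule yields 54.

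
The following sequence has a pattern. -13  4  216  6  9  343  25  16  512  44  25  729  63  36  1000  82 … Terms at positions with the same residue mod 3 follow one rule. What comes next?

49

The terms cycle through 3 interleaved subsequences.
Subsequence A: -13, 6, 25, 44, 63, 82. Adding 19 each time.
Subsequence B: 4, 9, 16, 25, 36. Perfect squares starting at 2².
Subsequence C: 216, 343, 512, 729, 1000. Perfect cubes starting at 6³.
Term 17 comes from subsequence B (its 6th entry): 49.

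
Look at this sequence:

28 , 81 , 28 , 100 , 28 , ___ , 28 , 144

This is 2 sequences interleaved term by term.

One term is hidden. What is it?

Taking every 2nd term gives 2 separate tracks.
Track A = 28, 28, 28, 28: constant 28.
Track B = 81, 100, ?, 144: perfect squares starting at 9².
Track B's pattern makes the blank 121.

121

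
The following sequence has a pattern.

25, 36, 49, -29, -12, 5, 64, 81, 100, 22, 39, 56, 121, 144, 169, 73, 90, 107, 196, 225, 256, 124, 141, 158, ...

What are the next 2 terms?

Reading positions in blocks of 6 reveals the pattern AAABBB — 2 tracks woven together.
Stream A: 25, 36, 49, 64, 81, 100, 121, 144, 169, 196, 225, 256. The squares 5², 6², 7², ….
Stream B: -29, -12, 5, 22, 39, 56, 73, 90, 107, 124, 141, 158. Linear: a_n = -46 + 17·n.
Position 25 falls in stream A as its term 13, giving 289.
The 26th slot belongs to stream A; its 14th term is 324.

289, 324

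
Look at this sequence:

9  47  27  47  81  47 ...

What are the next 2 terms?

Taking every 2nd term gives 2 separate tracks.
Stream A: 9, 27, 81 — powers 3^2, 3^3, 3^4, ….
Stream B: 47, 47, 47 — constant 47.
Term 7 comes from stream A (its 4th entry): 243.
Position 8 → stream B, term 4 = 47.

243, 47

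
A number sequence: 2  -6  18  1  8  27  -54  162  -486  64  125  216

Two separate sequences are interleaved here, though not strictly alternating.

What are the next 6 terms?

1458, -4374, 13122, 343, 512, 729

Positions follow the repeating pattern AAABBB; grouping by letter gives 2 tracks.
Track A: 2, -6, 18, -54, 162, -486 — geometric with ratio -3.
Track B: 1, 8, 27, 64, 125, 216 — perfect cubes starting at 1³.
The 13th slot belongs to track A; its 7th term is 1458.
Term 14 comes from track A (its 8th entry): -4374.
Term 15 comes from track A (its 9th entry): 13122.
Term 16 comes from track B (its 7th entry): 343.
Term 17 comes from track B (its 8th entry): 512.
Position 18 → track B, term 9 = 729.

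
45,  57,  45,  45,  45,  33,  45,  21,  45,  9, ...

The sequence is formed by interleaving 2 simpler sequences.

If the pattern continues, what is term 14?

Odd-indexed and even-indexed terms follow separate rules.
Subsequence A: 45, 45, 45, 45, 45. The constant sequence 45.
Subsequence B: 57, 45, 33, 21, 9. Linear: a_n = 69 − 12·n.
The 14th slot belongs to subsequence B; its 7th term is -15.

-15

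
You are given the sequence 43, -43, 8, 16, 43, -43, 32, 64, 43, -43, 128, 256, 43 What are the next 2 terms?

-43, 512

Reading positions in blocks of 4 reveals the pattern AABB — 2 tracks woven together.
Subsequence A: 43, -43, 43, -43, 43, -43, 43 (oscillating between 43 and -43).
Subsequence B: 8, 16, 32, 64, 128, 256 (powers 2^3, 2^4, 2^5, …).
Term 14 comes from subsequence A (its 8th entry): -43.
Position 15 falls in subsequence B as its term 7, giving 512.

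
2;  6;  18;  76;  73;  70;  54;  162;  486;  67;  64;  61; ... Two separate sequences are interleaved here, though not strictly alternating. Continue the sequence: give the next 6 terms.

Positions follow the repeating pattern AAABBB; grouping by letter gives 2 tracks.
Stream A: 2, 6, 18, 54, 162, 486 — geometric, ×3 each step.
Stream B: 76, 73, 70, 67, 64, 61 — arithmetic with common difference −3.
Term 13 comes from stream A (its 7th entry): 1458.
Position 14 → stream A, term 8 = 4374.
Term 15 comes from stream A (its 9th entry): 13122.
The 16th slot belongs to stream B; its 7th term is 58.
Position 17 → stream B, term 8 = 55.
Term 18 comes from stream B (its 9th entry): 52.

1458, 4374, 13122, 58, 55, 52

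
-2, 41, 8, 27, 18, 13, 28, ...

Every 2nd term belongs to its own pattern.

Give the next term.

-1

Split by position mod 2 into 2 tracks.
Stream A: -2, 8, 18, 28 — adding 10 each time.
Stream B: 41, 27, 13 — linear: a_n = 55 − 14·n.
Position 8 → stream B, term 4 = -1.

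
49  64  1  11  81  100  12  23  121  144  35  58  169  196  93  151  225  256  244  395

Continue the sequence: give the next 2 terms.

289, 324

Reading positions in blocks of 4 reveals the pattern AABB — 2 tracks woven together.
Track A: 49, 64, 81, 100, 121, 144, 169, 196, 225, 256 — the squares 7², 8², 9², ….
Track B: 1, 11, 12, 23, 35, 58, 93, 151, 244, 395 — a Fibonacci-like recurrence a_n = a_{n-1} + a_{n-2}.
Position 21 falls in track A as its term 11, giving 289.
Term 22 comes from track A (its 12th entry): 324.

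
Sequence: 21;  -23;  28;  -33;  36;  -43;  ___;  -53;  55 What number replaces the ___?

45

Split by position mod 2 into 2 tracks.
Track A = 21, 28, 36, ?, 55: the triangular numbers T_6, T_7, ….
Track B = -23, -33, -43, -53: arithmetic with common difference −10.
Filling track A at index 4 by its rule yields 45.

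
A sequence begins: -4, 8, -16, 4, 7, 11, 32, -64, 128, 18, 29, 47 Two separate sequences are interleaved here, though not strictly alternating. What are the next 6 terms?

The slot pattern repeats as AAABBB (period 6), so there are 2 interleaved tracks.
Subsequence A = -4, 8, -16, 32, -64, 128: geometric with ratio -2.
Subsequence B = 4, 7, 11, 18, 29, 47: each term equals the sum of the previous two.
Position 13 → subsequence A, term 7 = -256.
The 14th slot belongs to subsequence A; its 8th term is 512.
Position 15 → subsequence A, term 9 = -1024.
Position 16 falls in subsequence B as its term 7, giving 76.
Position 17 → subsequence B, term 8 = 123.
The 18th slot belongs to subsequence B; its 9th term is 199.

-256, 512, -1024, 76, 123, 199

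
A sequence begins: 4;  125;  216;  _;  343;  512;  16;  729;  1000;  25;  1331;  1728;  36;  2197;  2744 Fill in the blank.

9

Positions follow the repeating pattern ABB; grouping by letter gives 2 tracks.
Track A: 4, ?, 16, 25, 36 — the squares 2², 3², 4², ….
Track B: 125, 216, 343, 512, 729, 1000, 1331, 1728, 2197, 2744 — consecutive cubes n³ from n = 5.
Filling track A at index 2 by its rule yields 9.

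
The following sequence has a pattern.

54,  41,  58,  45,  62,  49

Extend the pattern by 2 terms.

66, 53

The terms cycle through 2 interleaved subsequences.
Stream A: 54, 58, 62 (linear: a_n = 50 + 4·n).
Stream B: 41, 45, 49 (arithmetic with common difference +4).
Position 7 → stream A, term 4 = 66.
Position 8 → stream B, term 4 = 53.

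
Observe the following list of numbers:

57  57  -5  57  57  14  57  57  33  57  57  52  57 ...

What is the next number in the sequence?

Positions follow the repeating pattern AAB; grouping by letter gives 2 tracks.
Stream A: 57, 57, 57, 57, 57, 57, 57, 57, 57 (the constant sequence 57).
Stream B: -5, 14, 33, 52 (arithmetic with common difference +19).
Position 14 falls in stream A as its term 10, giving 57.

57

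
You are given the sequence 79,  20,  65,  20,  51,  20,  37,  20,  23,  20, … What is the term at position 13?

-5

Positions 1, 3, 5, … form one subsequence and positions 2, 4, 6, … form another.
Track A: 79, 65, 51, 37, 23 (linear: a_n = 93 − 14·n).
Track B: 20, 20, 20, 20, 20 (the constant sequence 20).
Term 13 comes from track A (its 7th entry): -5.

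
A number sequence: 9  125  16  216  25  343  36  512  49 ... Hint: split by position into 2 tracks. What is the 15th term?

Odd-indexed and even-indexed terms follow separate rules.
Stream A: 9, 16, 25, 36, 49 (perfect squares starting at 3²).
Stream B: 125, 216, 343, 512 (consecutive cubes n³ from n = 5).
The 15th slot belongs to stream A; its 8th term is 100.

100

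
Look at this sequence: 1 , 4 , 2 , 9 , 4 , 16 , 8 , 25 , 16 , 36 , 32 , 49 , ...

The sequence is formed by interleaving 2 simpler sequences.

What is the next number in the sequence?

Odd-indexed and even-indexed terms follow separate rules.
Track A: 1, 2, 4, 8, 16, 32 (powers 2^0, 2^1, 2^2, …).
Track B: 4, 9, 16, 25, 36, 49 (the squares 2², 3², 4², …).
Term 13 comes from track A (its 7th entry): 64.

64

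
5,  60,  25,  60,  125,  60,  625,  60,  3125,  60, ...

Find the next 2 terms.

15625, 60

Odd-indexed and even-indexed terms follow separate rules.
Subsequence A = 5, 25, 125, 625, 3125: powers 5^1, 5^2, 5^3, ….
Subsequence B = 60, 60, 60, 60, 60: always 60.
Position 11 falls in subsequence A as its term 6, giving 15625.
Position 12 → subsequence B, term 6 = 60.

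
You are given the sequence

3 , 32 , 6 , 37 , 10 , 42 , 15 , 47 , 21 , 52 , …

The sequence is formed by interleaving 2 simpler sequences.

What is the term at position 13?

Split by position mod 2 into 2 tracks.
Stream A: 3, 6, 10, 15, 21 (triangular numbers n(n+1)/2 for n = 2, 3, …).
Stream B: 32, 37, 42, 47, 52 (adding 5 each time).
Term 13 comes from stream A (its 7th entry): 36.

36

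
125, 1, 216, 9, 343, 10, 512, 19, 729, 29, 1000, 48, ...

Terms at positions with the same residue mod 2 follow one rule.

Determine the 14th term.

The terms cycle through 2 interleaved subsequences.
Stream A: 125, 216, 343, 512, 729, 1000 (perfect cubes starting at 5³).
Stream B: 1, 9, 10, 19, 29, 48 (each term equals the sum of the previous two).
The 14th slot belongs to stream B; its 7th term is 77.

77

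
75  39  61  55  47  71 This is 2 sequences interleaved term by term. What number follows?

33

Taking every 2nd term gives 2 separate tracks.
Track A is 75, 61, 47, which is arithmetic with common difference −14.
Track B is 39, 55, 71, which is adding 16 each time.
The 7th slot belongs to track A; its 4th term is 33.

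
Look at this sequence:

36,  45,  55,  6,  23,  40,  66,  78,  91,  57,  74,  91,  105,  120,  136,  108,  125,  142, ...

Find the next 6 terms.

Reading positions in blocks of 6 reveals the pattern AAABBB — 2 tracks woven together.
Track A: 36, 45, 55, 66, 78, 91, 105, 120, 136. The triangular numbers T_8, T_9, ….
Track B: 6, 23, 40, 57, 74, 91, 108, 125, 142. Arithmetic, step +17.
Position 19 → track A, term 10 = 153.
Term 20 comes from track A (its 11th entry): 171.
Term 21 comes from track A (its 12th entry): 190.
Term 22 comes from track B (its 10th entry): 159.
Term 23 comes from track B (its 11th entry): 176.
Term 24 comes from track B (its 12th entry): 193.

153, 171, 190, 159, 176, 193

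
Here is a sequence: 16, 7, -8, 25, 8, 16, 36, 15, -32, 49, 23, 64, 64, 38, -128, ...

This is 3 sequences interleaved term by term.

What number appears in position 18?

Split by position mod 3: positions 1, 4, 7, … form one track, and each other residue class forms its own.
Track A: 16, 25, 36, 49, 64. Consecutive squares n² from n = 4.
Track B: 7, 8, 15, 23, 38. Each term equals the sum of the previous two.
Track C: -8, 16, -32, 64, -128. Multiplying by -2 each time.
Position 18 → track C, term 6 = 256.

256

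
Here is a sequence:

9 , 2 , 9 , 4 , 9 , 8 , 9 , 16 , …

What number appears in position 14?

Split by position mod 2 into 2 tracks.
Track A: 9, 9, 9, 9 — the constant sequence 9.
Track B: 2, 4, 8, 16 — geometric, ×2 each step.
The 14th slot belongs to track B; its 7th term is 128.

128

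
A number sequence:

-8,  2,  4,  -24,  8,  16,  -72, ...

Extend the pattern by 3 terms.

Reading positions in blocks of 3 reveals the pattern ABB — 2 tracks woven together.
Subsequence A: -8, -24, -72. Geometric with ratio 3.
Subsequence B: 2, 4, 8, 16. Successive powers of 2.
Position 8 falls in subsequence B as its term 5, giving 32.
Term 9 comes from subsequence B (its 6th entry): 64.
Position 10 → subsequence A, term 4 = -216.

32, 64, -216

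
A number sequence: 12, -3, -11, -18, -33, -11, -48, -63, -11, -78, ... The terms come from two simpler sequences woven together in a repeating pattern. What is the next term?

-93

Reading positions in blocks of 3 reveals the pattern AAB — 2 tracks woven together.
Stream A: 12, -3, -18, -33, -48, -63, -78. Subtracting 15 each time.
Stream B: -11, -11, -11. Always -11.
Position 11 falls in stream A as its term 8, giving -93.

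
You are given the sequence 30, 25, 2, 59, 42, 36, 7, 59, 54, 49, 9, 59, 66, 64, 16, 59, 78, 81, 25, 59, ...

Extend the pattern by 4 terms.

Split by position mod 4 into 4 tracks.
Track A: 30, 42, 54, 66, 78. Linear: a_n = 18 + 12·n.
Track B: 25, 36, 49, 64, 81. Perfect squares starting at 5².
Track C: 2, 7, 9, 16, 25. A Fibonacci-like recurrence a_n = a_{n-1} + a_{n-2}.
Track D: 59, 59, 59, 59, 59. Always 59.
The 21st slot belongs to track A; its 6th term is 90.
Term 22 comes from track B (its 6th entry): 100.
Term 23 comes from track C (its 6th entry): 41.
Position 24 falls in track D as its term 6, giving 59.

90, 100, 41, 59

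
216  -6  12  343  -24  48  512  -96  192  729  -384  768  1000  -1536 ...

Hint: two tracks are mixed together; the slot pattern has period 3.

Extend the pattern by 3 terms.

3072, 1331, -6144

Positions follow the repeating pattern ABB; grouping by letter gives 2 tracks.
Subsequence A is 216, 343, 512, 729, 1000, which is perfect cubes starting at 6³.
Subsequence B is -6, 12, -24, 48, -96, 192, -384, 768, -1536, which is multiplying by -2 each time.
Position 15 → subsequence B, term 10 = 3072.
Term 16 comes from subsequence A (its 6th entry): 1331.
Position 17 → subsequence B, term 11 = -6144.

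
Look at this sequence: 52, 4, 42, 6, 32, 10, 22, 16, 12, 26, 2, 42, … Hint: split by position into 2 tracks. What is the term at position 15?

Odd-indexed and even-indexed terms follow separate rules.
Track A: 52, 42, 32, 22, 12, 2 (arithmetic, step −10).
Track B: 4, 6, 10, 16, 26, 42 (a Fibonacci-like recurrence a_n = a_{n-1} + a_{n-2}).
The 15th slot belongs to track A; its 8th term is -18.

-18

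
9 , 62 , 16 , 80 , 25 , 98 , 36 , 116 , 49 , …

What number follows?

134

Odd-indexed and even-indexed terms follow separate rules.
Stream A: 9, 16, 25, 36, 49 (consecutive squares n² from n = 3).
Stream B: 62, 80, 98, 116 (arithmetic with common difference +18).
Position 10 → stream B, term 5 = 134.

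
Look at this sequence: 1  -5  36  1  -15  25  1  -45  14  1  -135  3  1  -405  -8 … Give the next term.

1

Taking every 3rd term gives 3 separate tracks.
Subsequence A: 1, 1, 1, 1, 1. The constant sequence 1.
Subsequence B: -5, -15, -45, -135, -405. Geometric, ×3 each step.
Subsequence C: 36, 25, 14, 3, -8. Arithmetic, step −11.
Position 16 falls in subsequence A as its term 6, giving 1.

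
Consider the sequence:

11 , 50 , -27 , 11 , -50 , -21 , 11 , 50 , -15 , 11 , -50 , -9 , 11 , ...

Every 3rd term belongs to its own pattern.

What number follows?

50

Split by position mod 3: positions 1, 4, 7, … form one track, and each other residue class forms its own.
Stream A: 11, 11, 11, 11, 11 (always 11).
Stream B: 50, -50, 50, -50 (alternating ±50).
Stream C: -27, -21, -15, -9 (arithmetic with common difference +6).
Position 14 → stream B, term 5 = 50.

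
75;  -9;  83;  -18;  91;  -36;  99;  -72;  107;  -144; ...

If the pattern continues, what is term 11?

The terms cycle through 2 interleaved subsequences.
Track A is 75, 83, 91, 99, 107, which is adding 8 each time.
Track B is -9, -18, -36, -72, -144, which is multiplying by 2 each time.
Position 11 falls in track A as its term 6, giving 115.

115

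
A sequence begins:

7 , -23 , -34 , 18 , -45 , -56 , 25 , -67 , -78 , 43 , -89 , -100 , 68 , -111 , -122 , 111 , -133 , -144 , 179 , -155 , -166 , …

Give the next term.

Positions follow the repeating pattern ABB; grouping by letter gives 2 tracks.
Track A: 7, 18, 25, 43, 68, 111, 179. A Fibonacci-like recurrence a_n = a_{n-1} + a_{n-2}.
Track B: -23, -34, -45, -56, -67, -78, -89, -100, -111, -122, -133, -144, -155, -166. Subtracting 11 each time.
Position 22 falls in track A as its term 8, giving 290.

290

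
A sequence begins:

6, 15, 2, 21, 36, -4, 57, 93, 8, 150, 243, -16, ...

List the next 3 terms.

Reading positions in blocks of 3 reveals the pattern AAB — 2 tracks woven together.
Track A: 6, 15, 21, 36, 57, 93, 150, 243. Each term equals the sum of the previous two.
Track B: 2, -4, 8, -16. Geometric with ratio -2.
Position 13 → track A, term 9 = 393.
Term 14 comes from track A (its 10th entry): 636.
The 15th slot belongs to track B; its 5th term is 32.

393, 636, 32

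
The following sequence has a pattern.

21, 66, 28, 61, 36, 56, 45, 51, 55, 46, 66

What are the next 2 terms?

Split by position mod 2 into 2 tracks.
Stream A is 21, 28, 36, 45, 55, 66, which is triangular numbers n(n+1)/2 for n = 6, 7, ….
Stream B is 66, 61, 56, 51, 46, which is arithmetic with common difference −5.
Position 12 falls in stream B as its term 6, giving 41.
The 13th slot belongs to stream A; its 7th term is 78.

41, 78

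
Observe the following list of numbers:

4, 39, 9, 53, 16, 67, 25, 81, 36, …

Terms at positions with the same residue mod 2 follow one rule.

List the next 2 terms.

95, 49

Odd-indexed and even-indexed terms follow separate rules.
Subsequence A = 4, 9, 16, 25, 36: perfect squares starting at 2².
Subsequence B = 39, 53, 67, 81: linear: a_n = 25 + 14·n.
Position 10 falls in subsequence B as its term 5, giving 95.
Position 11 falls in subsequence A as its term 6, giving 49.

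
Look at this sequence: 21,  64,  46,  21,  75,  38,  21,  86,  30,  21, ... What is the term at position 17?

119

Split by position mod 3: positions 1, 4, 7, … form one track, and each other residue class forms its own.
Track A: 21, 21, 21, 21 — constant 21.
Track B: 64, 75, 86 — arithmetic with common difference +11.
Track C: 46, 38, 30 — arithmetic, step −8.
Position 17 falls in track B as its term 6, giving 119.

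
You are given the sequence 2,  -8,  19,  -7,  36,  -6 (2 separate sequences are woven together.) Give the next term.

53

The terms cycle through 2 interleaved subsequences.
Stream A = 2, 19, 36: arithmetic, step +17.
Stream B = -8, -7, -6: linear: a_n = -9 + n.
Term 7 comes from stream A (its 4th entry): 53.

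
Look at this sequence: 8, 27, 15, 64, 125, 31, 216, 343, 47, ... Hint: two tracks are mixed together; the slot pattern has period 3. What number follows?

512

Positions follow the repeating pattern AAB; grouping by letter gives 2 tracks.
Track A: 8, 27, 64, 125, 216, 343 — the cubes 2³, 3³, 4³, ….
Track B: 15, 31, 47 — arithmetic with common difference +16.
Position 10 falls in track A as its term 7, giving 512.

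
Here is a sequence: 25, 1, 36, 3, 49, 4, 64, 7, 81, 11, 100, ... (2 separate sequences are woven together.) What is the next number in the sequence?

Positions 1, 3, 5, … form one subsequence and positions 2, 4, 6, … form another.
Stream A = 25, 36, 49, 64, 81, 100: the squares 5², 6², 7², ….
Stream B = 1, 3, 4, 7, 11: a Fibonacci-like recurrence a_n = a_{n-1} + a_{n-2}.
Position 12 falls in stream B as its term 6, giving 18.

18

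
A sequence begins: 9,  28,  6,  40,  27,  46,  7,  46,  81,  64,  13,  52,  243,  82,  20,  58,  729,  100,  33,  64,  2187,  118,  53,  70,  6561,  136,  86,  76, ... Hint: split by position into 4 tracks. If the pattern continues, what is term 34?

The terms cycle through 4 interleaved subsequences.
Subsequence A: 9, 27, 81, 243, 729, 2187, 6561 — successive powers of 3.
Subsequence B: 28, 46, 64, 82, 100, 118, 136 — arithmetic, step +18.
Subsequence C: 6, 7, 13, 20, 33, 53, 86 — each term equals the sum of the previous two.
Subsequence D: 40, 46, 52, 58, 64, 70, 76 — linear: a_n = 34 + 6·n.
Position 34 → subsequence B, term 9 = 172.

172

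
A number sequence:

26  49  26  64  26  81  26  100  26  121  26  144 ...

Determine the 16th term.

Taking every 2nd term gives 2 separate tracks.
Subsequence A: 26, 26, 26, 26, 26, 26. Always 26.
Subsequence B: 49, 64, 81, 100, 121, 144. Perfect squares starting at 7².
Position 16 → subsequence B, term 8 = 196.

196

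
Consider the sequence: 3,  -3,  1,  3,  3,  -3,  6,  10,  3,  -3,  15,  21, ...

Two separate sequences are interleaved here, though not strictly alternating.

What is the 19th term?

Reading positions in blocks of 4 reveals the pattern AABB — 2 tracks woven together.
Track A: 3, -3, 3, -3, 3, -3 — the oscillation 3·(−1)^(n+1).
Track B: 1, 3, 6, 10, 15, 21 — triangular numbers n(n+1)/2 for n = 1, 2, ….
The 19th slot belongs to track B; its 9th term is 45.

45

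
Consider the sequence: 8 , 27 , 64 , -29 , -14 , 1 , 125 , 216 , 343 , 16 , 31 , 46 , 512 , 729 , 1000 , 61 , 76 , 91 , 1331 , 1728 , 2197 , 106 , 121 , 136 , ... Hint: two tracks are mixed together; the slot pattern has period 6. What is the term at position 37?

The slot pattern repeats as AAABBB (period 6), so there are 2 interleaved tracks.
Subsequence A: 8, 27, 64, 125, 216, 343, 512, 729, 1000, 1331, 1728, 2197. Consecutive cubes n³ from n = 2.
Subsequence B: -29, -14, 1, 16, 31, 46, 61, 76, 91, 106, 121, 136. Adding 15 each time.
Position 37 falls in subsequence A as its term 19, giving 8000.

8000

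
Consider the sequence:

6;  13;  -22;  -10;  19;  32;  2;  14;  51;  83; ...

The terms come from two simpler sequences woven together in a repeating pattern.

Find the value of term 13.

134

The slot pattern repeats as AABB (period 4), so there are 2 interleaved tracks.
Stream A: 6, 13, 19, 32, 51, 83. A Fibonacci-like recurrence a_n = a_{n-1} + a_{n-2}.
Stream B: -22, -10, 2, 14. Arithmetic with common difference +12.
Position 13 falls in stream A as its term 7, giving 134.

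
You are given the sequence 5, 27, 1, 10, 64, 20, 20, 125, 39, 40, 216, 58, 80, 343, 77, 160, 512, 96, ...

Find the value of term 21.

115

The terms cycle through 3 interleaved subsequences.
Stream A: 5, 10, 20, 40, 80, 160 — geometric with ratio 2.
Stream B: 27, 64, 125, 216, 343, 512 — consecutive cubes n³ from n = 3.
Stream C: 1, 20, 39, 58, 77, 96 — arithmetic, step +19.
The 21st slot belongs to stream C; its 7th term is 115.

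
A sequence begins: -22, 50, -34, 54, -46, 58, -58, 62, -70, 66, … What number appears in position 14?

Positions 1, 3, 5, … form one subsequence and positions 2, 4, 6, … form another.
Stream A: -22, -34, -46, -58, -70 — subtracting 12 each time.
Stream B: 50, 54, 58, 62, 66 — arithmetic, step +4.
Position 14 → stream B, term 7 = 74.

74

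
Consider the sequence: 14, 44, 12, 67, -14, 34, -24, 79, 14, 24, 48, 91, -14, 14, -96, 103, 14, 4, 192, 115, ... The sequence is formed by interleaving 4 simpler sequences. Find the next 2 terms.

Split by position mod 4: positions 1, 5, 9, … form one track, and each other residue class forms its own.
Stream A: 14, -14, 14, -14, 14. Alternating ±14.
Stream B: 44, 34, 24, 14, 4. Linear: a_n = 54 − 10·n.
Stream C: 12, -24, 48, -96, 192. Geometric with ratio -2.
Stream D: 67, 79, 91, 103, 115. Arithmetic, step +12.
Position 21 falls in stream A as its term 6, giving -14.
The 22nd slot belongs to stream B; its 6th term is -6.

-14, -6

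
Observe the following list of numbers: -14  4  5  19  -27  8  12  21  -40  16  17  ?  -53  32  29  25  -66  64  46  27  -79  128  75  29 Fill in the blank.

Split by position mod 4 into 4 tracks.
Subsequence A: -14, -27, -40, -53, -66, -79 (linear: a_n = -1 − 13·n).
Subsequence B: 4, 8, 16, 32, 64, 128 (successive powers of 2).
Subsequence C: 5, 12, 17, 29, 46, 75 (Fibonacci-style (each term is the sum of the two before it)).
Subsequence D: 19, 21, ?, 25, 27, 29 (linear: a_n = 17 + 2·n).
So the missing entry in subsequence D is 23.

23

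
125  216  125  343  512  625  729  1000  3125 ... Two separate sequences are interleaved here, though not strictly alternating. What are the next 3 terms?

1331, 1728, 15625

Positions follow the repeating pattern AAB; grouping by letter gives 2 tracks.
Stream A: 125, 216, 343, 512, 729, 1000 (perfect cubes starting at 5³).
Stream B: 125, 625, 3125 (successive powers of 5).
Position 10 falls in stream A as its term 7, giving 1331.
Position 11 falls in stream A as its term 8, giving 1728.
Position 12 → stream B, term 4 = 15625.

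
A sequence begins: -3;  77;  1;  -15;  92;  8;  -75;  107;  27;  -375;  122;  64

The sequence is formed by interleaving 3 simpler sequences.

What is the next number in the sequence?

The terms cycle through 3 interleaved subsequences.
Subsequence A: -3, -15, -75, -375. Geometric, ×5 each step.
Subsequence B: 77, 92, 107, 122. Arithmetic, step +15.
Subsequence C: 1, 8, 27, 64. The cubes 1³, 2³, 3³, ….
Term 13 comes from subsequence A (its 5th entry): -1875.

-1875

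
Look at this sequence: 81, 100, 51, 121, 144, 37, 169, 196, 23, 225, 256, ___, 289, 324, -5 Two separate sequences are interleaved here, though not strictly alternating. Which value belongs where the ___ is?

Reading positions in blocks of 3 reveals the pattern AAB — 2 tracks woven together.
Subsequence A: 81, 100, 121, 144, 169, 196, 225, 256, 289, 324 — perfect squares starting at 9².
Subsequence B: 51, 37, 23, ?, -5 — arithmetic with common difference −14.
The gap is subsequence B's term 4; the rule gives 9.

9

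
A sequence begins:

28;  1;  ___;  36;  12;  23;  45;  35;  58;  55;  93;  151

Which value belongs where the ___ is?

The slot pattern repeats as ABB (period 3), so there are 2 interleaved tracks.
Subsequence A = 28, 36, 45, 55: triangular numbers n(n+1)/2 for n = 7, 8, ….
Subsequence B = 1, ?, 12, 23, 35, 58, 93, 151: Fibonacci-style (each term is the sum of the two before it).
So the missing entry in subsequence B is 11.

11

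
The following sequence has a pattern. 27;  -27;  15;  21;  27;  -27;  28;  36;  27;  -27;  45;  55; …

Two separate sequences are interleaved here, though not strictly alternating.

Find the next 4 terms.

The slot pattern repeats as AABB (period 4), so there are 2 interleaved tracks.
Stream A: 27, -27, 27, -27, 27, -27. Alternating ±27.
Stream B: 15, 21, 28, 36, 45, 55. Triangular numbers n(n+1)/2 for n = 5, 6, ….
Position 13 falls in stream A as its term 7, giving 27.
Position 14 falls in stream A as its term 8, giving -27.
Term 15 comes from stream B (its 7th entry): 66.
Term 16 comes from stream B (its 8th entry): 78.

27, -27, 66, 78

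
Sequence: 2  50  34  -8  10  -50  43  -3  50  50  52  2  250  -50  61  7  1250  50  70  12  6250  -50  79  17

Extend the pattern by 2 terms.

Split by position mod 4 into 4 tracks.
Subsequence A: 2, 10, 50, 250, 1250, 6250 — geometric with ratio 5.
Subsequence B: 50, -50, 50, -50, 50, -50 — alternating ±50.
Subsequence C: 34, 43, 52, 61, 70, 79 — linear: a_n = 25 + 9·n.
Subsequence D: -8, -3, 2, 7, 12, 17 — arithmetic, step +5.
Position 25 → subsequence A, term 7 = 31250.
Position 26 → subsequence B, term 7 = 50.

31250, 50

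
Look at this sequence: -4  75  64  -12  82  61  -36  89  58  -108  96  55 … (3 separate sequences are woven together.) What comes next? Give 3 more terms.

Read the sequence 3 terms at a time; column i is its own pattern.
Stream A is -4, -12, -36, -108, which is geometric, ×3 each step.
Stream B is 75, 82, 89, 96, which is adding 7 each time.
Stream C is 64, 61, 58, 55, which is subtracting 3 each time.
The 13th slot belongs to stream A; its 5th term is -324.
Position 14 falls in stream B as its term 5, giving 103.
Term 15 comes from stream C (its 5th entry): 52.

-324, 103, 52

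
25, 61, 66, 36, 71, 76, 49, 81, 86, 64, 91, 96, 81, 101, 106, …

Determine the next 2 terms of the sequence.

100, 111

Reading positions in blocks of 3 reveals the pattern ABB — 2 tracks woven together.
Track A: 25, 36, 49, 64, 81 — perfect squares starting at 5².
Track B: 61, 66, 71, 76, 81, 86, 91, 96, 101, 106 — arithmetic with common difference +5.
Term 16 comes from track A (its 6th entry): 100.
Term 17 comes from track B (its 11th entry): 111.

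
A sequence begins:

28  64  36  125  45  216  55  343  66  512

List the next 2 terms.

78, 729

Taking every 2nd term gives 2 separate tracks.
Stream A: 28, 36, 45, 55, 66. Triangular numbers n(n+1)/2 for n = 7, 8, ….
Stream B: 64, 125, 216, 343, 512. Perfect cubes starting at 4³.
Position 11 falls in stream A as its term 6, giving 78.
Position 12 → stream B, term 6 = 729.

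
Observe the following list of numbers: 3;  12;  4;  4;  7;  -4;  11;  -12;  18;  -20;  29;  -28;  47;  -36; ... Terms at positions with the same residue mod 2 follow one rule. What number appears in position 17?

Split by position mod 2 into 2 tracks.
Subsequence A: 3, 4, 7, 11, 18, 29, 47. A Fibonacci-like recurrence a_n = a_{n-1} + a_{n-2}.
Subsequence B: 12, 4, -4, -12, -20, -28, -36. Subtracting 8 each time.
Position 17 → subsequence A, term 9 = 123.

123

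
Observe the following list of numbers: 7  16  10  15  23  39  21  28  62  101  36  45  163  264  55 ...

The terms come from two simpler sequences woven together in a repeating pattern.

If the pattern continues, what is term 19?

Reading positions in blocks of 4 reveals the pattern AABB — 2 tracks woven together.
Track A = 7, 16, 23, 39, 62, 101, 163, 264: a Fibonacci-like recurrence a_n = a_{n-1} + a_{n-2}.
Track B = 10, 15, 21, 28, 36, 45, 55: triangular numbers starting at T_4.
The 19th slot belongs to track B; its 9th term is 78.

78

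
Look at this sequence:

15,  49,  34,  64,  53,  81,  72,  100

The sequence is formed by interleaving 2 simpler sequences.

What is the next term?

Split by position mod 2 into 2 tracks.
Track A = 15, 34, 53, 72: arithmetic, step +19.
Track B = 49, 64, 81, 100: consecutive squares n² from n = 7.
Term 9 comes from track A (its 5th entry): 91.

91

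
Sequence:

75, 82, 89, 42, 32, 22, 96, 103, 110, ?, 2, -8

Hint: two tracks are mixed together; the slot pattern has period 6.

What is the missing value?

Positions follow the repeating pattern AAABBB; grouping by letter gives 2 tracks.
Stream A = 75, 82, 89, 96, 103, 110: linear: a_n = 68 + 7·n.
Stream B = 42, 32, 22, ?, 2, -8: arithmetic, step −10.
Stream B's pattern makes the blank 12.

12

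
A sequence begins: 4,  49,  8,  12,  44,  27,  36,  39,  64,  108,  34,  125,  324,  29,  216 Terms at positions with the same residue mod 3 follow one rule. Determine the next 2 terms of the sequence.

The terms cycle through 3 interleaved subsequences.
Track A: 4, 12, 36, 108, 324. Multiplying by 3 each time.
Track B: 49, 44, 39, 34, 29. Linear: a_n = 54 − 5·n.
Track C: 8, 27, 64, 125, 216. Consecutive cubes n³ from n = 2.
Position 16 falls in track A as its term 6, giving 972.
Position 17 → track B, term 6 = 24.

972, 24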